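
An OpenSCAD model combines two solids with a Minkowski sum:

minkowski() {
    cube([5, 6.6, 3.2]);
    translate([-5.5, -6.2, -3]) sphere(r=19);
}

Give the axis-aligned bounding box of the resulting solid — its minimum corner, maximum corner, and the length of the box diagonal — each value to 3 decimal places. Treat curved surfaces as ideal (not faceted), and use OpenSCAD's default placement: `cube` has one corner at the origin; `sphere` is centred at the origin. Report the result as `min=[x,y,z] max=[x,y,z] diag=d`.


A = translate([-5.5, -6.2, -3]) sphere(r=19) → bbox [-24.5,-25.2,-22] .. [13.5,12.8,16]
B = cube([5, 6.6, 3.2]) → bbox [0,0,0] .. [5,6.6,3.2]
lo = A.lo+B.lo = [-24.5+0, -25.2+0, -22+0] = [-24.500,-25.200,-22.000]
hi = A.hi+B.hi = [13.5+5, 12.8+6.6, 16+3.2] = [18.500,19.400,19.200]
diag = √(43²+44.6²+41.2²) = √5535.6 = 74.402

min=[-24.500,-25.200,-22.000] max=[18.500,19.400,19.200] diag=74.402


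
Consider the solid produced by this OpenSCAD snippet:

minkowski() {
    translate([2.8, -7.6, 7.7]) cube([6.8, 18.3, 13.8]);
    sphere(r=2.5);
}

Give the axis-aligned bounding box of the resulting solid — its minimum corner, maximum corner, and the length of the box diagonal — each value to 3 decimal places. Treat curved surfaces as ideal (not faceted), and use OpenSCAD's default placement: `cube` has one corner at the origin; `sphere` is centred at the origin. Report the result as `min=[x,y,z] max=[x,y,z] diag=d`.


min=[0.300,-10.100,5.200] max=[12.100,13.200,24.000] diag=32.180

A = translate([2.8, -7.6, 7.7]) cube([6.8, 18.3, 13.8]) → bbox [2.8,-7.6,7.7] .. [9.6,10.7,21.5]
B = sphere(r=2.5) → bbox [-2.5,-2.5,-2.5] .. [2.5,2.5,2.5]
lo = A.lo+B.lo = [2.8-2.5, -7.6-2.5, 7.7-2.5] = [0.300,-10.100,5.200]
hi = A.hi+B.hi = [9.6+2.5, 10.7+2.5, 21.5+2.5] = [12.100,13.200,24.000]
diag = √(11.8²+23.3²+18.8²) = √1035.57 = 32.180


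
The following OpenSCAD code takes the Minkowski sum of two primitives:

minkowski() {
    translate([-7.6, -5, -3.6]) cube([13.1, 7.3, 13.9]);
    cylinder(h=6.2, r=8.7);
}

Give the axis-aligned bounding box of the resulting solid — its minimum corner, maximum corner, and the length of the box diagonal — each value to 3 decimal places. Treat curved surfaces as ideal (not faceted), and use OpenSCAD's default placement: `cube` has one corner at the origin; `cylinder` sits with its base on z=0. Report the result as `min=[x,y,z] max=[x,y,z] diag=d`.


A = translate([-7.6, -5, -3.6]) cube([13.1, 7.3, 13.9]) → bbox [-7.6,-5,-3.6] .. [5.5,2.3,10.3]
B = cylinder(h=6.2, r=8.7) → bbox [-8.7,-8.7,0] .. [8.7,8.7,6.2]
lo = A.lo+B.lo = [-7.6-8.7, -5-8.7, -3.6+0] = [-16.300,-13.700,-3.600]
hi = A.hi+B.hi = [5.5+8.7, 2.3+8.7, 10.3+6.2] = [14.200,11.000,16.500]
diag = √(30.5²+24.7²+20.1²) = √1944.35 = 44.095

min=[-16.300,-13.700,-3.600] max=[14.200,11.000,16.500] diag=44.095


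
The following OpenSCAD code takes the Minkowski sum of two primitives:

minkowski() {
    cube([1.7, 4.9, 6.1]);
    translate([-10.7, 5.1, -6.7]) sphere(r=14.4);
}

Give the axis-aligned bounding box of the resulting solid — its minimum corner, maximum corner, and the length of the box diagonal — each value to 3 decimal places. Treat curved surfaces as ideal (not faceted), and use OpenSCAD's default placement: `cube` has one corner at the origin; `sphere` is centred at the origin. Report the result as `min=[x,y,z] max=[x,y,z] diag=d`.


A = translate([-10.7, 5.1, -6.7]) sphere(r=14.4) → bbox [-25.1,-9.3,-21.1] .. [3.7,19.5,7.7]
B = cube([1.7, 4.9, 6.1]) → bbox [0,0,0] .. [1.7,4.9,6.1]
lo = A.lo+B.lo = [-25.1+0, -9.3+0, -21.1+0] = [-25.100,-9.300,-21.100]
hi = A.hi+B.hi = [3.7+1.7, 19.5+4.9, 7.7+6.1] = [5.400,24.400,13.800]
diag = √(30.5²+33.7²+34.9²) = √3283.95 = 57.306

min=[-25.100,-9.300,-21.100] max=[5.400,24.400,13.800] diag=57.306


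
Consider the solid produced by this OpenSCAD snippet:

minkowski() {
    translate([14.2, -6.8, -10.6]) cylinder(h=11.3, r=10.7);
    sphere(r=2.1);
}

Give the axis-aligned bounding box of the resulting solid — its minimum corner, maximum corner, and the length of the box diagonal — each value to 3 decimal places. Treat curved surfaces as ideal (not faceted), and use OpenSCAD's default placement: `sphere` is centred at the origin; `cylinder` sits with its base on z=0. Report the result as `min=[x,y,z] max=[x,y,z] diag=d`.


A = translate([14.2, -6.8, -10.6]) cylinder(h=11.3, r=10.7) → bbox [3.5,-17.5,-10.6] .. [24.9,3.9,0.7]
B = sphere(r=2.1) → bbox [-2.1,-2.1,-2.1] .. [2.1,2.1,2.1]
lo = A.lo+B.lo = [3.5-2.1, -17.5-2.1, -10.6-2.1] = [1.400,-19.600,-12.700]
hi = A.hi+B.hi = [24.9+2.1, 3.9+2.1, 0.7+2.1] = [27.000,6.000,2.800]
diag = √(25.6²+25.6²+15.5²) = √1550.97 = 39.382

min=[1.400,-19.600,-12.700] max=[27.000,6.000,2.800] diag=39.382


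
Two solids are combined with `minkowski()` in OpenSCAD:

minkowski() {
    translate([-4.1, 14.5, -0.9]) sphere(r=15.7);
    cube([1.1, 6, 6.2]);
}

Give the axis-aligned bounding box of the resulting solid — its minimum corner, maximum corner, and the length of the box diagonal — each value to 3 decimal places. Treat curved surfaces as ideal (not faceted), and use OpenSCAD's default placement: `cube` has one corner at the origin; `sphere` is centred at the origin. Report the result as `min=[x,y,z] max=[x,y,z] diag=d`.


min=[-19.800,-1.200,-16.600] max=[12.700,36.200,21.000] diag=62.199

A = translate([-4.1, 14.5, -0.9]) sphere(r=15.7) → bbox [-19.8,-1.2,-16.6] .. [11.6,30.2,14.8]
B = cube([1.1, 6, 6.2]) → bbox [0,0,0] .. [1.1,6,6.2]
lo = A.lo+B.lo = [-19.8+0, -1.2+0, -16.6+0] = [-19.800,-1.200,-16.600]
hi = A.hi+B.hi = [11.6+1.1, 30.2+6, 14.8+6.2] = [12.700,36.200,21.000]
diag = √(32.5²+37.4²+37.6²) = √3868.77 = 62.199


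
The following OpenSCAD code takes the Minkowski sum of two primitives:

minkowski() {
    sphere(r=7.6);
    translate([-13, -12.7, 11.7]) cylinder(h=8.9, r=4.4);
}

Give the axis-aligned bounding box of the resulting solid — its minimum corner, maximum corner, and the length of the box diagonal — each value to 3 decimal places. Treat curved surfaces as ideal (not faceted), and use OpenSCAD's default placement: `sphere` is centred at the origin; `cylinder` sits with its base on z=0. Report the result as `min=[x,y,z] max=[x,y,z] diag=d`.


A = translate([-13, -12.7, 11.7]) cylinder(h=8.9, r=4.4) → bbox [-17.4,-17.1,11.7] .. [-8.6,-8.3,20.6]
B = sphere(r=7.6) → bbox [-7.6,-7.6,-7.6] .. [7.6,7.6,7.6]
lo = A.lo+B.lo = [-17.4-7.6, -17.1-7.6, 11.7-7.6] = [-25.000,-24.700,4.100]
hi = A.hi+B.hi = [-8.6+7.6, -8.3+7.6, 20.6+7.6] = [-1.000,-0.700,28.200]
diag = √(24²+24²+24.1²) = √1732.81 = 41.627

min=[-25.000,-24.700,4.100] max=[-1.000,-0.700,28.200] diag=41.627


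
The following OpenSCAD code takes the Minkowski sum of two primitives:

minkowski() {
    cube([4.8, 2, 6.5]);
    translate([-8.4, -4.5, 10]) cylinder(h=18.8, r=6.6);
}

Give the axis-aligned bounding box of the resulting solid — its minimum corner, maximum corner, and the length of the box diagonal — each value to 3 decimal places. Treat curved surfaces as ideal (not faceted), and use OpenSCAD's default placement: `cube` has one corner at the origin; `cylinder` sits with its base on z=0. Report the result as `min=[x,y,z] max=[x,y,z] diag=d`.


A = translate([-8.4, -4.5, 10]) cylinder(h=18.8, r=6.6) → bbox [-15,-11.1,10] .. [-1.8,2.1,28.8]
B = cube([4.8, 2, 6.5]) → bbox [0,0,0] .. [4.8,2,6.5]
lo = A.lo+B.lo = [-15+0, -11.1+0, 10+0] = [-15.000,-11.100,10.000]
hi = A.hi+B.hi = [-1.8+4.8, 2.1+2, 28.8+6.5] = [3.000,4.100,35.300]
diag = √(18²+15.2²+25.3²) = √1195.13 = 34.571

min=[-15.000,-11.100,10.000] max=[3.000,4.100,35.300] diag=34.571


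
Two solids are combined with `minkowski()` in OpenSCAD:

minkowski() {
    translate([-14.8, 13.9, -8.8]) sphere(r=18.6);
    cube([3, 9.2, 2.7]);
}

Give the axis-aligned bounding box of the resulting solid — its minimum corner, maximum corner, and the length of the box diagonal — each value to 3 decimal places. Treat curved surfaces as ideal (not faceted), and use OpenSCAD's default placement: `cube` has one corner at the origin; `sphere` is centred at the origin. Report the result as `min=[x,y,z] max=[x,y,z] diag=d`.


A = translate([-14.8, 13.9, -8.8]) sphere(r=18.6) → bbox [-33.4,-4.7,-27.4] .. [3.8,32.5,9.8]
B = cube([3, 9.2, 2.7]) → bbox [0,0,0] .. [3,9.2,2.7]
lo = A.lo+B.lo = [-33.4+0, -4.7+0, -27.4+0] = [-33.400,-4.700,-27.400]
hi = A.hi+B.hi = [3.8+3, 32.5+9.2, 9.8+2.7] = [6.800,41.700,12.500]
diag = √(40.2²+46.4²+39.9²) = √5361.01 = 73.219

min=[-33.400,-4.700,-27.400] max=[6.800,41.700,12.500] diag=73.219


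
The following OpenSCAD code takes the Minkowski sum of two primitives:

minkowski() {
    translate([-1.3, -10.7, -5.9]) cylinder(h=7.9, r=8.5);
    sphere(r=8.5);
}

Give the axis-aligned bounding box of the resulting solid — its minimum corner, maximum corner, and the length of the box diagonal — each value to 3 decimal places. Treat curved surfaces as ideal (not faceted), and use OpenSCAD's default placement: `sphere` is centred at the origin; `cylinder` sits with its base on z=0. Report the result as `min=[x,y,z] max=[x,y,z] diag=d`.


A = translate([-1.3, -10.7, -5.9]) cylinder(h=7.9, r=8.5) → bbox [-9.8,-19.2,-5.9] .. [7.2,-2.2,2]
B = sphere(r=8.5) → bbox [-8.5,-8.5,-8.5] .. [8.5,8.5,8.5]
lo = A.lo+B.lo = [-9.8-8.5, -19.2-8.5, -5.9-8.5] = [-18.300,-27.700,-14.400]
hi = A.hi+B.hi = [7.2+8.5, -2.2+8.5, 2+8.5] = [15.700,6.300,10.500]
diag = √(34²+34²+24.9²) = √2932.01 = 54.148

min=[-18.300,-27.700,-14.400] max=[15.700,6.300,10.500] diag=54.148


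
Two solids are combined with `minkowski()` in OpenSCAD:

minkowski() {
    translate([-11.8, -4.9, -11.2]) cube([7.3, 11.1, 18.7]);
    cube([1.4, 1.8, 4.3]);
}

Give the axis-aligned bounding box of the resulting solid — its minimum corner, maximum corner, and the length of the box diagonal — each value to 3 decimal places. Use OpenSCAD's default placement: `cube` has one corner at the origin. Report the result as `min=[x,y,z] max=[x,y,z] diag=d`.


min=[-11.800,-4.900,-11.200] max=[-3.100,8.000,11.800] diag=27.769

A = translate([-11.8, -4.9, -11.2]) cube([7.3, 11.1, 18.7]) → bbox [-11.8,-4.9,-11.2] .. [-4.5,6.2,7.5]
B = cube([1.4, 1.8, 4.3]) → bbox [0,0,0] .. [1.4,1.8,4.3]
lo = A.lo+B.lo = [-11.8+0, -4.9+0, -11.2+0] = [-11.800,-4.900,-11.200]
hi = A.hi+B.hi = [-4.5+1.4, 6.2+1.8, 7.5+4.3] = [-3.100,8.000,11.800]
diag = √(8.7²+12.9²+23²) = √771.1 = 27.769


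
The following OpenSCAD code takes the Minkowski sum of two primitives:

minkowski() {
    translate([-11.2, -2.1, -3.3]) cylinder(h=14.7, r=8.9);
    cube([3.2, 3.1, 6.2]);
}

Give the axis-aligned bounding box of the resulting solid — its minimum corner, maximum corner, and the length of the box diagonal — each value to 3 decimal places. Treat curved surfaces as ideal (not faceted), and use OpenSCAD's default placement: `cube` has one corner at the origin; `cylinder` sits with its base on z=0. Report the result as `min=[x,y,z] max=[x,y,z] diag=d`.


A = translate([-11.2, -2.1, -3.3]) cylinder(h=14.7, r=8.9) → bbox [-20.1,-11,-3.3] .. [-2.3,6.8,11.4]
B = cube([3.2, 3.1, 6.2]) → bbox [0,0,0] .. [3.2,3.1,6.2]
lo = A.lo+B.lo = [-20.1+0, -11+0, -3.3+0] = [-20.100,-11.000,-3.300]
hi = A.hi+B.hi = [-2.3+3.2, 6.8+3.1, 11.4+6.2] = [0.900,9.900,17.600]
diag = √(21²+20.9²+20.9²) = √1314.62 = 36.258

min=[-20.100,-11.000,-3.300] max=[0.900,9.900,17.600] diag=36.258


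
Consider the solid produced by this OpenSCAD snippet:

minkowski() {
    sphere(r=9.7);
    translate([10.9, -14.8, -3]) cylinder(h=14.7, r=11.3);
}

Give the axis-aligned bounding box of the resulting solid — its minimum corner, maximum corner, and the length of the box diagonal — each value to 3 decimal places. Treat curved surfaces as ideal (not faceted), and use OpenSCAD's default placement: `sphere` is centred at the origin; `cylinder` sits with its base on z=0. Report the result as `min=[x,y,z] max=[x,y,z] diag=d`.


min=[-10.100,-35.800,-12.700] max=[31.900,6.200,21.400] diag=68.489

A = translate([10.9, -14.8, -3]) cylinder(h=14.7, r=11.3) → bbox [-0.4,-26.1,-3] .. [22.2,-3.5,11.7]
B = sphere(r=9.7) → bbox [-9.7,-9.7,-9.7] .. [9.7,9.7,9.7]
lo = A.lo+B.lo = [-0.4-9.7, -26.1-9.7, -3-9.7] = [-10.100,-35.800,-12.700]
hi = A.hi+B.hi = [22.2+9.7, -3.5+9.7, 11.7+9.7] = [31.900,6.200,21.400]
diag = √(42²+42²+34.1²) = √4690.81 = 68.489


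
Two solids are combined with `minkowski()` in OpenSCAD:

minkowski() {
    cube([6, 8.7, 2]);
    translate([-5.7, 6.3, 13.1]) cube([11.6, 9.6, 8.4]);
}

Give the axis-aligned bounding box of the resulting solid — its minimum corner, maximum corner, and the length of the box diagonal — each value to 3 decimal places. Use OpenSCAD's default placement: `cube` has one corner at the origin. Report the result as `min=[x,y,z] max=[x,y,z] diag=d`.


min=[-5.700,6.300,13.100] max=[11.900,24.600,23.500] diag=27.437

A = translate([-5.7, 6.3, 13.1]) cube([11.6, 9.6, 8.4]) → bbox [-5.7,6.3,13.1] .. [5.9,15.9,21.5]
B = cube([6, 8.7, 2]) → bbox [0,0,0] .. [6,8.7,2]
lo = A.lo+B.lo = [-5.7+0, 6.3+0, 13.1+0] = [-5.700,6.300,13.100]
hi = A.hi+B.hi = [5.9+6, 15.9+8.7, 21.5+2] = [11.900,24.600,23.500]
diag = √(17.6²+18.3²+10.4²) = √752.81 = 27.437


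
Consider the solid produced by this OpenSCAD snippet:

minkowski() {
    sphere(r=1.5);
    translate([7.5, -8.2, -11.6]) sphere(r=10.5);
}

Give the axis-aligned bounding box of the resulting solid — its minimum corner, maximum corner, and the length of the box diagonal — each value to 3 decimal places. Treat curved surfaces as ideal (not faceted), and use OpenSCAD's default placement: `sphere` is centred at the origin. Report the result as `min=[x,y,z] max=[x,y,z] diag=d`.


A = translate([7.5, -8.2, -11.6]) sphere(r=10.5) → bbox [-3,-18.7,-22.1] .. [18,2.3,-1.1]
B = sphere(r=1.5) → bbox [-1.5,-1.5,-1.5] .. [1.5,1.5,1.5]
lo = A.lo+B.lo = [-3-1.5, -18.7-1.5, -22.1-1.5] = [-4.500,-20.200,-23.600]
hi = A.hi+B.hi = [18+1.5, 2.3+1.5, -1.1+1.5] = [19.500,3.800,0.400]
diag = √(24²+24²+24²) = √1728 = 41.569

min=[-4.500,-20.200,-23.600] max=[19.500,3.800,0.400] diag=41.569


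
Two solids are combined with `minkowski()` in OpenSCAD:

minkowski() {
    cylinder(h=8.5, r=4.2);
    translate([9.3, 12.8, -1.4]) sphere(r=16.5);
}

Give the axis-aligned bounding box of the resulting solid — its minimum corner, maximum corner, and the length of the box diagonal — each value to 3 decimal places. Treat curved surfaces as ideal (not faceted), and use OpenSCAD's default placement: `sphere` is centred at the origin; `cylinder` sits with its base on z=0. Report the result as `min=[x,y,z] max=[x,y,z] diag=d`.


min=[-11.400,-7.900,-17.900] max=[30.000,33.500,23.600] diag=71.765

A = translate([9.3, 12.8, -1.4]) sphere(r=16.5) → bbox [-7.2,-3.7,-17.9] .. [25.8,29.3,15.1]
B = cylinder(h=8.5, r=4.2) → bbox [-4.2,-4.2,0] .. [4.2,4.2,8.5]
lo = A.lo+B.lo = [-7.2-4.2, -3.7-4.2, -17.9+0] = [-11.400,-7.900,-17.900]
hi = A.hi+B.hi = [25.8+4.2, 29.3+4.2, 15.1+8.5] = [30.000,33.500,23.600]
diag = √(41.4²+41.4²+41.5²) = √5150.17 = 71.765


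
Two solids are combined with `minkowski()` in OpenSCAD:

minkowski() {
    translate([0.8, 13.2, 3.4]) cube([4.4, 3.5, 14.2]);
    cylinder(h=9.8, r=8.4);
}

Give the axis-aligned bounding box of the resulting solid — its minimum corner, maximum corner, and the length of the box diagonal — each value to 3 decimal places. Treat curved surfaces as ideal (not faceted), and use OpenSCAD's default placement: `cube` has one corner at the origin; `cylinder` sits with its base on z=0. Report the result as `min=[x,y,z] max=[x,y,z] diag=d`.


min=[-7.600,4.800,3.400] max=[13.600,25.100,27.400] diag=37.915

A = translate([0.8, 13.2, 3.4]) cube([4.4, 3.5, 14.2]) → bbox [0.8,13.2,3.4] .. [5.2,16.7,17.6]
B = cylinder(h=9.8, r=8.4) → bbox [-8.4,-8.4,0] .. [8.4,8.4,9.8]
lo = A.lo+B.lo = [0.8-8.4, 13.2-8.4, 3.4+0] = [-7.600,4.800,3.400]
hi = A.hi+B.hi = [5.2+8.4, 16.7+8.4, 17.6+9.8] = [13.600,25.100,27.400]
diag = √(21.2²+20.3²+24²) = √1437.53 = 37.915


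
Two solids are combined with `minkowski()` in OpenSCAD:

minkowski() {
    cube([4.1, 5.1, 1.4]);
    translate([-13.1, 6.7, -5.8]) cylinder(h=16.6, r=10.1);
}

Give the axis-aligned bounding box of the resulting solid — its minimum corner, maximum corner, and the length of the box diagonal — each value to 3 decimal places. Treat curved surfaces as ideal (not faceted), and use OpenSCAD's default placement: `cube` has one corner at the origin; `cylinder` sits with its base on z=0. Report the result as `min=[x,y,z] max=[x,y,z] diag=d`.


min=[-23.200,-3.400,-5.800] max=[1.100,21.900,12.200] diag=39.428

A = translate([-13.1, 6.7, -5.8]) cylinder(h=16.6, r=10.1) → bbox [-23.2,-3.4,-5.8] .. [-3,16.8,10.8]
B = cube([4.1, 5.1, 1.4]) → bbox [0,0,0] .. [4.1,5.1,1.4]
lo = A.lo+B.lo = [-23.2+0, -3.4+0, -5.8+0] = [-23.200,-3.400,-5.800]
hi = A.hi+B.hi = [-3+4.1, 16.8+5.1, 10.8+1.4] = [1.100,21.900,12.200]
diag = √(24.3²+25.3²+18²) = √1554.58 = 39.428


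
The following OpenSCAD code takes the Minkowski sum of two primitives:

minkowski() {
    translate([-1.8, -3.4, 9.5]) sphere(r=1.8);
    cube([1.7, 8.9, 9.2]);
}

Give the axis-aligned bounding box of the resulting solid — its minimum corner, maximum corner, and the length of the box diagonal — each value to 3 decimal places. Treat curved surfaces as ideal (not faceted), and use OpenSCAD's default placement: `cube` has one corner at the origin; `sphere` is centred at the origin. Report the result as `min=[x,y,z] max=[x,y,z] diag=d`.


min=[-3.600,-5.200,7.700] max=[1.700,7.300,20.500] diag=18.660

A = translate([-1.8, -3.4, 9.5]) sphere(r=1.8) → bbox [-3.6,-5.2,7.7] .. [0,-1.6,11.3]
B = cube([1.7, 8.9, 9.2]) → bbox [0,0,0] .. [1.7,8.9,9.2]
lo = A.lo+B.lo = [-3.6+0, -5.2+0, 7.7+0] = [-3.600,-5.200,7.700]
hi = A.hi+B.hi = [0+1.7, -1.6+8.9, 11.3+9.2] = [1.700,7.300,20.500]
diag = √(5.3²+12.5²+12.8²) = √348.18 = 18.660


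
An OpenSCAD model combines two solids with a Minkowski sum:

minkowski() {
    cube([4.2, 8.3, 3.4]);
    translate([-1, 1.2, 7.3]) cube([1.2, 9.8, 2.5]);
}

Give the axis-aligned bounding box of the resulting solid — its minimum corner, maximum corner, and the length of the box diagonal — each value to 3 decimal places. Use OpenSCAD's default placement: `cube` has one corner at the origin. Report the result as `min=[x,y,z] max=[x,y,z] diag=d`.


min=[-1.000,1.200,7.300] max=[4.400,19.300,13.200] diag=19.788

A = translate([-1, 1.2, 7.3]) cube([1.2, 9.8, 2.5]) → bbox [-1,1.2,7.3] .. [0.2,11,9.8]
B = cube([4.2, 8.3, 3.4]) → bbox [0,0,0] .. [4.2,8.3,3.4]
lo = A.lo+B.lo = [-1+0, 1.2+0, 7.3+0] = [-1.000,1.200,7.300]
hi = A.hi+B.hi = [0.2+4.2, 11+8.3, 9.8+3.4] = [4.400,19.300,13.200]
diag = √(5.4²+18.1²+5.9²) = √391.58 = 19.788


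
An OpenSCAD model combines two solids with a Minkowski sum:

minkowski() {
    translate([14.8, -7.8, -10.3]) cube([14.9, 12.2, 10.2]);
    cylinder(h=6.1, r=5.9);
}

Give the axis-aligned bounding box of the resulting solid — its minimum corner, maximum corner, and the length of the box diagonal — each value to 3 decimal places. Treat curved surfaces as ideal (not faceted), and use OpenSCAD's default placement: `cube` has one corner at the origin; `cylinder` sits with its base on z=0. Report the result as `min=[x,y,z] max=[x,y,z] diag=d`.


A = translate([14.8, -7.8, -10.3]) cube([14.9, 12.2, 10.2]) → bbox [14.8,-7.8,-10.3] .. [29.7,4.4,-0.1]
B = cylinder(h=6.1, r=5.9) → bbox [-5.9,-5.9,0] .. [5.9,5.9,6.1]
lo = A.lo+B.lo = [14.8-5.9, -7.8-5.9, -10.3+0] = [8.900,-13.700,-10.300]
hi = A.hi+B.hi = [29.7+5.9, 4.4+5.9, -0.1+6.1] = [35.600,10.300,6.000]
diag = √(26.7²+24²+16.3²) = √1554.58 = 39.428

min=[8.900,-13.700,-10.300] max=[35.600,10.300,6.000] diag=39.428


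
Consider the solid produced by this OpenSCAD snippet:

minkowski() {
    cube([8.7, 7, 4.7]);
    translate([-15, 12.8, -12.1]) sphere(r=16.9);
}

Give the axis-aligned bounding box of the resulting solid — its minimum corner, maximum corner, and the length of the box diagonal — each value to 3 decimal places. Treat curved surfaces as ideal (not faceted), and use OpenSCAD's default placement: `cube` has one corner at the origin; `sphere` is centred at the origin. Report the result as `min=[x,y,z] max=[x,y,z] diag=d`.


A = translate([-15, 12.8, -12.1]) sphere(r=16.9) → bbox [-31.9,-4.1,-29] .. [1.9,29.7,4.8]
B = cube([8.7, 7, 4.7]) → bbox [0,0,0] .. [8.7,7,4.7]
lo = A.lo+B.lo = [-31.9+0, -4.1+0, -29+0] = [-31.900,-4.100,-29.000]
hi = A.hi+B.hi = [1.9+8.7, 29.7+7, 4.8+4.7] = [10.600,36.700,9.500]
diag = √(42.5²+40.8²+38.5²) = √4953.14 = 70.379

min=[-31.900,-4.100,-29.000] max=[10.600,36.700,9.500] diag=70.379


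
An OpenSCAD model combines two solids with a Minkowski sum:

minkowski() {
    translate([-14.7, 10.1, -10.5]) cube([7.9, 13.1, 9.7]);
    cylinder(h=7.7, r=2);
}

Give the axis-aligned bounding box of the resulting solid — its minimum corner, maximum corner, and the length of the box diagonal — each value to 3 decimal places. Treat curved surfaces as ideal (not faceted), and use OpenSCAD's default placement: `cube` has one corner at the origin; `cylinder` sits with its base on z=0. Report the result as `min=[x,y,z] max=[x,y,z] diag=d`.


min=[-16.700,8.100,-10.500] max=[-4.800,25.200,6.900] diag=27.144

A = translate([-14.7, 10.1, -10.5]) cube([7.9, 13.1, 9.7]) → bbox [-14.7,10.1,-10.5] .. [-6.8,23.2,-0.8]
B = cylinder(h=7.7, r=2) → bbox [-2,-2,0] .. [2,2,7.7]
lo = A.lo+B.lo = [-14.7-2, 10.1-2, -10.5+0] = [-16.700,8.100,-10.500]
hi = A.hi+B.hi = [-6.8+2, 23.2+2, -0.8+7.7] = [-4.800,25.200,6.900]
diag = √(11.9²+17.1²+17.4²) = √736.78 = 27.144


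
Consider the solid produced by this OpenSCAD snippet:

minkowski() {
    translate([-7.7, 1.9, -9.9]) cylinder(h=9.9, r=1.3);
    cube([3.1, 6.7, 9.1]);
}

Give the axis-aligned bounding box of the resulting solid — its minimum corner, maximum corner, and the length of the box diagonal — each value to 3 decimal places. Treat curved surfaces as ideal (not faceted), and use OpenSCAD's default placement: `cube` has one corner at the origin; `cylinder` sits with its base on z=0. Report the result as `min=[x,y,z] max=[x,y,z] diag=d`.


A = translate([-7.7, 1.9, -9.9]) cylinder(h=9.9, r=1.3) → bbox [-9,0.6,-9.9] .. [-6.4,3.2,0]
B = cube([3.1, 6.7, 9.1]) → bbox [0,0,0] .. [3.1,6.7,9.1]
lo = A.lo+B.lo = [-9+0, 0.6+0, -9.9+0] = [-9.000,0.600,-9.900]
hi = A.hi+B.hi = [-6.4+3.1, 3.2+6.7, 0+9.1] = [-3.300,9.900,9.100]
diag = √(5.7²+9.3²+19²) = √479.98 = 21.908

min=[-9.000,0.600,-9.900] max=[-3.300,9.900,9.100] diag=21.908


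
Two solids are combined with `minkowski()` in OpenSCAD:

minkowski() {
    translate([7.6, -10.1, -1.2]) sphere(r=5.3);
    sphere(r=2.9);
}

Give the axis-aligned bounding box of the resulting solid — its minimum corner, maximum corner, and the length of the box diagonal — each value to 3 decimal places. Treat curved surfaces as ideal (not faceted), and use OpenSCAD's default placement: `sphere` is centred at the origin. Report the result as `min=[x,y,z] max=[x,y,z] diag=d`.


A = translate([7.6, -10.1, -1.2]) sphere(r=5.3) → bbox [2.3,-15.4,-6.5] .. [12.9,-4.8,4.1]
B = sphere(r=2.9) → bbox [-2.9,-2.9,-2.9] .. [2.9,2.9,2.9]
lo = A.lo+B.lo = [2.3-2.9, -15.4-2.9, -6.5-2.9] = [-0.600,-18.300,-9.400]
hi = A.hi+B.hi = [12.9+2.9, -4.8+2.9, 4.1+2.9] = [15.800,-1.900,7.000]
diag = √(16.4²+16.4²+16.4²) = √806.88 = 28.406

min=[-0.600,-18.300,-9.400] max=[15.800,-1.900,7.000] diag=28.406


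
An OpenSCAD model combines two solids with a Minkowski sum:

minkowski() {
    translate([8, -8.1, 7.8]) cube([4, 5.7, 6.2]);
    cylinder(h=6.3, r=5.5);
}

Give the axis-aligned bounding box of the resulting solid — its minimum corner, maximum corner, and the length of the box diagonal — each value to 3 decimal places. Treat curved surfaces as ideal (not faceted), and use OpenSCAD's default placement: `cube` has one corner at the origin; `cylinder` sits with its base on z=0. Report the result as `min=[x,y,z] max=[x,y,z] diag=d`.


min=[2.500,-13.600,7.800] max=[17.500,3.100,20.300] diag=25.693

A = translate([8, -8.1, 7.8]) cube([4, 5.7, 6.2]) → bbox [8,-8.1,7.8] .. [12,-2.4,14]
B = cylinder(h=6.3, r=5.5) → bbox [-5.5,-5.5,0] .. [5.5,5.5,6.3]
lo = A.lo+B.lo = [8-5.5, -8.1-5.5, 7.8+0] = [2.500,-13.600,7.800]
hi = A.hi+B.hi = [12+5.5, -2.4+5.5, 14+6.3] = [17.500,3.100,20.300]
diag = √(15²+16.7²+12.5²) = √660.14 = 25.693


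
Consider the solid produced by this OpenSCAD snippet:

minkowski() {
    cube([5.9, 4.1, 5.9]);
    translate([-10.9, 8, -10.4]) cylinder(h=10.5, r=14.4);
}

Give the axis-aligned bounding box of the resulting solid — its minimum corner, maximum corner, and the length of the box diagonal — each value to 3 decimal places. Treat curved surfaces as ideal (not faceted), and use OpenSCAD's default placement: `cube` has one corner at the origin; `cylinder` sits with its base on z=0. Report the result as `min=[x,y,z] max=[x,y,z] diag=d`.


min=[-25.300,-6.400,-10.400] max=[9.400,26.500,6.000] diag=50.552

A = translate([-10.9, 8, -10.4]) cylinder(h=10.5, r=14.4) → bbox [-25.3,-6.4,-10.4] .. [3.5,22.4,0.1]
B = cube([5.9, 4.1, 5.9]) → bbox [0,0,0] .. [5.9,4.1,5.9]
lo = A.lo+B.lo = [-25.3+0, -6.4+0, -10.4+0] = [-25.300,-6.400,-10.400]
hi = A.hi+B.hi = [3.5+5.9, 22.4+4.1, 0.1+5.9] = [9.400,26.500,6.000]
diag = √(34.7²+32.9²+16.4²) = √2555.46 = 50.552


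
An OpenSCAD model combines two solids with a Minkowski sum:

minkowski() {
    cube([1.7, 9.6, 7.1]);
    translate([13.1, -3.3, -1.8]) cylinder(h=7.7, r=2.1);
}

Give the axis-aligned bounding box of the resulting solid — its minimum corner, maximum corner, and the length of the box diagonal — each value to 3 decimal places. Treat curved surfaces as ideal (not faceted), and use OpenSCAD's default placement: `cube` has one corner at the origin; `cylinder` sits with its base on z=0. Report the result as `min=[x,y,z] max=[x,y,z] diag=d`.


min=[11.000,-5.400,-1.800] max=[16.900,8.400,13.000] diag=21.078

A = translate([13.1, -3.3, -1.8]) cylinder(h=7.7, r=2.1) → bbox [11,-5.4,-1.8] .. [15.2,-1.2,5.9]
B = cube([1.7, 9.6, 7.1]) → bbox [0,0,0] .. [1.7,9.6,7.1]
lo = A.lo+B.lo = [11+0, -5.4+0, -1.8+0] = [11.000,-5.400,-1.800]
hi = A.hi+B.hi = [15.2+1.7, -1.2+9.6, 5.9+7.1] = [16.900,8.400,13.000]
diag = √(5.9²+13.8²+14.8²) = √444.29 = 21.078


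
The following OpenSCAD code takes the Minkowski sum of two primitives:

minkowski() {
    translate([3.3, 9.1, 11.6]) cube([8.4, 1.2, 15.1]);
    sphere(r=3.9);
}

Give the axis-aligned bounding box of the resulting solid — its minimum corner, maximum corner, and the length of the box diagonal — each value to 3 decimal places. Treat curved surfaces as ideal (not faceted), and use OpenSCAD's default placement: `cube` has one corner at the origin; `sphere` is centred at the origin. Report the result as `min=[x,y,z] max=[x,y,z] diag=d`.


min=[-0.600,5.200,7.700] max=[15.600,14.200,30.600] diag=29.459

A = translate([3.3, 9.1, 11.6]) cube([8.4, 1.2, 15.1]) → bbox [3.3,9.1,11.6] .. [11.7,10.3,26.7]
B = sphere(r=3.9) → bbox [-3.9,-3.9,-3.9] .. [3.9,3.9,3.9]
lo = A.lo+B.lo = [3.3-3.9, 9.1-3.9, 11.6-3.9] = [-0.600,5.200,7.700]
hi = A.hi+B.hi = [11.7+3.9, 10.3+3.9, 26.7+3.9] = [15.600,14.200,30.600]
diag = √(16.2²+9²+22.9²) = √867.85 = 29.459


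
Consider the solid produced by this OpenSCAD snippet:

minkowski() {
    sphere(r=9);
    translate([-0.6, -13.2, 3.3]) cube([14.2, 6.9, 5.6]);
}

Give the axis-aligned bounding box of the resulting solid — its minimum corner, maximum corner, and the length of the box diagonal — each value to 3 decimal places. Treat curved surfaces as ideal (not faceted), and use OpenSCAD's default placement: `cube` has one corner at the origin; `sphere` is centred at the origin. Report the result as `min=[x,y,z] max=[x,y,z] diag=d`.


min=[-9.600,-22.200,-5.700] max=[22.600,2.700,17.900] diag=47.051

A = translate([-0.6, -13.2, 3.3]) cube([14.2, 6.9, 5.6]) → bbox [-0.6,-13.2,3.3] .. [13.6,-6.3,8.9]
B = sphere(r=9) → bbox [-9,-9,-9] .. [9,9,9]
lo = A.lo+B.lo = [-0.6-9, -13.2-9, 3.3-9] = [-9.600,-22.200,-5.700]
hi = A.hi+B.hi = [13.6+9, -6.3+9, 8.9+9] = [22.600,2.700,17.900]
diag = √(32.2²+24.9²+23.6²) = √2213.81 = 47.051


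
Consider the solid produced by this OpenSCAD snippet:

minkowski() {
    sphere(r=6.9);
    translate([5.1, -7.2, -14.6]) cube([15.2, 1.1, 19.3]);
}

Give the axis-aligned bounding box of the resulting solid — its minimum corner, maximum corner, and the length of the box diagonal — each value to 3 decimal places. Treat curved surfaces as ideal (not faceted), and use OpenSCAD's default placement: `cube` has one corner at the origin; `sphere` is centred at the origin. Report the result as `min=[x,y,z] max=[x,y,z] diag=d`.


min=[-1.800,-14.100,-21.500] max=[27.200,0.800,11.600] diag=46.461

A = translate([5.1, -7.2, -14.6]) cube([15.2, 1.1, 19.3]) → bbox [5.1,-7.2,-14.6] .. [20.3,-6.1,4.7]
B = sphere(r=6.9) → bbox [-6.9,-6.9,-6.9] .. [6.9,6.9,6.9]
lo = A.lo+B.lo = [5.1-6.9, -7.2-6.9, -14.6-6.9] = [-1.800,-14.100,-21.500]
hi = A.hi+B.hi = [20.3+6.9, -6.1+6.9, 4.7+6.9] = [27.200,0.800,11.600]
diag = √(29²+14.9²+33.1²) = √2158.62 = 46.461


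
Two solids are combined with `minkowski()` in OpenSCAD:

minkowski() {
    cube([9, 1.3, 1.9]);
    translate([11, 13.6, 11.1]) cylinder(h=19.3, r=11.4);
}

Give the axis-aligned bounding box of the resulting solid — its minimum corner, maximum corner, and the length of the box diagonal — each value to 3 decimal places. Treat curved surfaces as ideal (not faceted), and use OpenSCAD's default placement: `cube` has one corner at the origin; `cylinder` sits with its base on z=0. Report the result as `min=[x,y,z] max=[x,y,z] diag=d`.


A = translate([11, 13.6, 11.1]) cylinder(h=19.3, r=11.4) → bbox [-0.4,2.2,11.1] .. [22.4,25,30.4]
B = cube([9, 1.3, 1.9]) → bbox [0,0,0] .. [9,1.3,1.9]
lo = A.lo+B.lo = [-0.4+0, 2.2+0, 11.1+0] = [-0.400,2.200,11.100]
hi = A.hi+B.hi = [22.4+9, 25+1.3, 30.4+1.9] = [31.400,26.300,32.300]
diag = √(31.8²+24.1²+21.2²) = √2041.49 = 45.183

min=[-0.400,2.200,11.100] max=[31.400,26.300,32.300] diag=45.183


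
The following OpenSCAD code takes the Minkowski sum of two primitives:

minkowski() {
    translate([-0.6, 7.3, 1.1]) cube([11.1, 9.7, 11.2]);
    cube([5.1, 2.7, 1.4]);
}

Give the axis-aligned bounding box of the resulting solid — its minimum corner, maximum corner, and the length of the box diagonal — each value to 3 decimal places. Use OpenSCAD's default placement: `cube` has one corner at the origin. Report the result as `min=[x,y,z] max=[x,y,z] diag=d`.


A = translate([-0.6, 7.3, 1.1]) cube([11.1, 9.7, 11.2]) → bbox [-0.6,7.3,1.1] .. [10.5,17,12.3]
B = cube([5.1, 2.7, 1.4]) → bbox [0,0,0] .. [5.1,2.7,1.4]
lo = A.lo+B.lo = [-0.6+0, 7.3+0, 1.1+0] = [-0.600,7.300,1.100]
hi = A.hi+B.hi = [10.5+5.1, 17+2.7, 12.3+1.4] = [15.600,19.700,13.700]
diag = √(16.2²+12.4²+12.6²) = √574.96 = 23.978

min=[-0.600,7.300,1.100] max=[15.600,19.700,13.700] diag=23.978


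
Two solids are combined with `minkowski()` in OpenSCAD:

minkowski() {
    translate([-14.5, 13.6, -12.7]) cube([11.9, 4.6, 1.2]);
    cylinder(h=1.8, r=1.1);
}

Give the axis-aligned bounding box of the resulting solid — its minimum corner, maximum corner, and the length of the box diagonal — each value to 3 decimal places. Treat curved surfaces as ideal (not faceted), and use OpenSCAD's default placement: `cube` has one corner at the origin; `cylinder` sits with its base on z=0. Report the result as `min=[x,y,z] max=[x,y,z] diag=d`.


A = translate([-14.5, 13.6, -12.7]) cube([11.9, 4.6, 1.2]) → bbox [-14.5,13.6,-12.7] .. [-2.6,18.2,-11.5]
B = cylinder(h=1.8, r=1.1) → bbox [-1.1,-1.1,0] .. [1.1,1.1,1.8]
lo = A.lo+B.lo = [-14.5-1.1, 13.6-1.1, -12.7+0] = [-15.600,12.500,-12.700]
hi = A.hi+B.hi = [-2.6+1.1, 18.2+1.1, -11.5+1.8] = [-1.500,19.300,-9.700]
diag = √(14.1²+6.8²+3²) = √254.05 = 15.939

min=[-15.600,12.500,-12.700] max=[-1.500,19.300,-9.700] diag=15.939


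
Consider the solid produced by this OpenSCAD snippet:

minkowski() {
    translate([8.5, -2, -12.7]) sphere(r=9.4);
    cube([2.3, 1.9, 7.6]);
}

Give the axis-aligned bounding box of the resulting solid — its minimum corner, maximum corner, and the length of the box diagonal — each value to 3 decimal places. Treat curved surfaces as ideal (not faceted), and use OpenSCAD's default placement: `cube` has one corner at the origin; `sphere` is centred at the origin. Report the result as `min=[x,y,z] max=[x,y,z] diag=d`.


min=[-0.900,-11.400,-22.100] max=[20.200,9.300,4.300] diag=39.632

A = translate([8.5, -2, -12.7]) sphere(r=9.4) → bbox [-0.9,-11.4,-22.1] .. [17.9,7.4,-3.3]
B = cube([2.3, 1.9, 7.6]) → bbox [0,0,0] .. [2.3,1.9,7.6]
lo = A.lo+B.lo = [-0.9+0, -11.4+0, -22.1+0] = [-0.900,-11.400,-22.100]
hi = A.hi+B.hi = [17.9+2.3, 7.4+1.9, -3.3+7.6] = [20.200,9.300,4.300]
diag = √(21.1²+20.7²+26.4²) = √1570.66 = 39.632


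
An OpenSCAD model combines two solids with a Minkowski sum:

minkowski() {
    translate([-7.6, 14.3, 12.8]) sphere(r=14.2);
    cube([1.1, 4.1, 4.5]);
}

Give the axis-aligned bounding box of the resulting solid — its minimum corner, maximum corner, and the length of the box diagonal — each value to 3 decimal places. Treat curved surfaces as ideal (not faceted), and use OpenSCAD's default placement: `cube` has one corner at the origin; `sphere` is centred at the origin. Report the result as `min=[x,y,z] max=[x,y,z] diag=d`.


min=[-21.800,0.100,-1.400] max=[7.700,32.600,31.500] diag=54.854

A = translate([-7.6, 14.3, 12.8]) sphere(r=14.2) → bbox [-21.8,0.1,-1.4] .. [6.6,28.5,27]
B = cube([1.1, 4.1, 4.5]) → bbox [0,0,0] .. [1.1,4.1,4.5]
lo = A.lo+B.lo = [-21.8+0, 0.1+0, -1.4+0] = [-21.800,0.100,-1.400]
hi = A.hi+B.hi = [6.6+1.1, 28.5+4.1, 27+4.5] = [7.700,32.600,31.500]
diag = √(29.5²+32.5²+32.9²) = √3008.91 = 54.854


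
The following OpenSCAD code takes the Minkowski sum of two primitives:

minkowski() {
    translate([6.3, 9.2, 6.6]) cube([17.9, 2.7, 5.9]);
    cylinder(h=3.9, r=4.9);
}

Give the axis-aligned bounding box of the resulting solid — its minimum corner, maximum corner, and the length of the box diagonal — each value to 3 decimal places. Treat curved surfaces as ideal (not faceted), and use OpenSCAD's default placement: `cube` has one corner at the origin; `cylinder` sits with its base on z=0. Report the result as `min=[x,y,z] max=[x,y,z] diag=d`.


A = translate([6.3, 9.2, 6.6]) cube([17.9, 2.7, 5.9]) → bbox [6.3,9.2,6.6] .. [24.2,11.9,12.5]
B = cylinder(h=3.9, r=4.9) → bbox [-4.9,-4.9,0] .. [4.9,4.9,3.9]
lo = A.lo+B.lo = [6.3-4.9, 9.2-4.9, 6.6+0] = [1.400,4.300,6.600]
hi = A.hi+B.hi = [24.2+4.9, 11.9+4.9, 12.5+3.9] = [29.100,16.800,16.400]
diag = √(27.7²+12.5²+9.8²) = √1019.58 = 31.931

min=[1.400,4.300,6.600] max=[29.100,16.800,16.400] diag=31.931


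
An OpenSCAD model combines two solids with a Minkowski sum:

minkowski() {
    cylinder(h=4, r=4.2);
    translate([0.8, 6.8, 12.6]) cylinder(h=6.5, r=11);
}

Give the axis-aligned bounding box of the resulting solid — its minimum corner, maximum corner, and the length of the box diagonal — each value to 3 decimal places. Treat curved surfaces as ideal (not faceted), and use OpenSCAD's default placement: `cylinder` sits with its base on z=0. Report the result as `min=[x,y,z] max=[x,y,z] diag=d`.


A = translate([0.8, 6.8, 12.6]) cylinder(h=6.5, r=11) → bbox [-10.2,-4.2,12.6] .. [11.8,17.8,19.1]
B = cylinder(h=4, r=4.2) → bbox [-4.2,-4.2,0] .. [4.2,4.2,4]
lo = A.lo+B.lo = [-10.2-4.2, -4.2-4.2, 12.6+0] = [-14.400,-8.400,12.600]
hi = A.hi+B.hi = [11.8+4.2, 17.8+4.2, 19.1+4] = [16.000,22.000,23.100]
diag = √(30.4²+30.4²+10.5²) = √1958.57 = 44.256

min=[-14.400,-8.400,12.600] max=[16.000,22.000,23.100] diag=44.256


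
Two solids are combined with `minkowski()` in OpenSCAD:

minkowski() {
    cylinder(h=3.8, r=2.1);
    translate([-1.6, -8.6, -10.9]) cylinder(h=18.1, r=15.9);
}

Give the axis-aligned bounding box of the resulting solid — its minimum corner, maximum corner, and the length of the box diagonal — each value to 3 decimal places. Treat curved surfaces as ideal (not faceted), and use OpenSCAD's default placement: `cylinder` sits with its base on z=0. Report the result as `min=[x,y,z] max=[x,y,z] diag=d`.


min=[-19.600,-26.600,-10.900] max=[16.400,9.400,11.000] diag=55.422

A = translate([-1.6, -8.6, -10.9]) cylinder(h=18.1, r=15.9) → bbox [-17.5,-24.5,-10.9] .. [14.3,7.3,7.2]
B = cylinder(h=3.8, r=2.1) → bbox [-2.1,-2.1,0] .. [2.1,2.1,3.8]
lo = A.lo+B.lo = [-17.5-2.1, -24.5-2.1, -10.9+0] = [-19.600,-26.600,-10.900]
hi = A.hi+B.hi = [14.3+2.1, 7.3+2.1, 7.2+3.8] = [16.400,9.400,11.000]
diag = √(36²+36²+21.9²) = √3071.61 = 55.422


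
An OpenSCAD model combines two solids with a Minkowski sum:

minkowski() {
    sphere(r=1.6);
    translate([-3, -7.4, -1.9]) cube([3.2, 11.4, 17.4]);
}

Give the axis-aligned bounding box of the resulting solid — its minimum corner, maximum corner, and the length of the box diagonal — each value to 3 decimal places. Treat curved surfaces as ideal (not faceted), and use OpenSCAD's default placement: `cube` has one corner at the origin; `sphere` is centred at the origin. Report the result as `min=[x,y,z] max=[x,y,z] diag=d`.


A = translate([-3, -7.4, -1.9]) cube([3.2, 11.4, 17.4]) → bbox [-3,-7.4,-1.9] .. [0.2,4,15.5]
B = sphere(r=1.6) → bbox [-1.6,-1.6,-1.6] .. [1.6,1.6,1.6]
lo = A.lo+B.lo = [-3-1.6, -7.4-1.6, -1.9-1.6] = [-4.600,-9.000,-3.500]
hi = A.hi+B.hi = [0.2+1.6, 4+1.6, 15.5+1.6] = [1.800,5.600,17.100]
diag = √(6.4²+14.6²+20.6²) = √678.48 = 26.048

min=[-4.600,-9.000,-3.500] max=[1.800,5.600,17.100] diag=26.048


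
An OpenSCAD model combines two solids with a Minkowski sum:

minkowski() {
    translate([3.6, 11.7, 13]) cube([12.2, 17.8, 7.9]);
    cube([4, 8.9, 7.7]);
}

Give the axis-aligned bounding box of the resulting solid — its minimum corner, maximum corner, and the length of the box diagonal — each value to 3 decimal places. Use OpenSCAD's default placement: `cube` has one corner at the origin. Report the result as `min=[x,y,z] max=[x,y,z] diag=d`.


min=[3.600,11.700,13.000] max=[19.800,38.400,28.600] diag=34.910

A = translate([3.6, 11.7, 13]) cube([12.2, 17.8, 7.9]) → bbox [3.6,11.7,13] .. [15.8,29.5,20.9]
B = cube([4, 8.9, 7.7]) → bbox [0,0,0] .. [4,8.9,7.7]
lo = A.lo+B.lo = [3.6+0, 11.7+0, 13+0] = [3.600,11.700,13.000]
hi = A.hi+B.hi = [15.8+4, 29.5+8.9, 20.9+7.7] = [19.800,38.400,28.600]
diag = √(16.2²+26.7²+15.6²) = √1218.69 = 34.910


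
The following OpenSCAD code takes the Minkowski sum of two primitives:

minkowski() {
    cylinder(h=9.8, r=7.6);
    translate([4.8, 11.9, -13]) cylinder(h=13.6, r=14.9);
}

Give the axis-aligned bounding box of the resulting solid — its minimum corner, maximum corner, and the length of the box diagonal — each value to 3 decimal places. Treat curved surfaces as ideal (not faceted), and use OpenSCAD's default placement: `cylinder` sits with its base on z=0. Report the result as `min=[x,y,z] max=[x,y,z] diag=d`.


A = translate([4.8, 11.9, -13]) cylinder(h=13.6, r=14.9) → bbox [-10.1,-3,-13] .. [19.7,26.8,0.6]
B = cylinder(h=9.8, r=7.6) → bbox [-7.6,-7.6,0] .. [7.6,7.6,9.8]
lo = A.lo+B.lo = [-10.1-7.6, -3-7.6, -13+0] = [-17.700,-10.600,-13.000]
hi = A.hi+B.hi = [19.7+7.6, 26.8+7.6, 0.6+9.8] = [27.300,34.400,10.400]
diag = √(45²+45²+23.4²) = √4597.56 = 67.805

min=[-17.700,-10.600,-13.000] max=[27.300,34.400,10.400] diag=67.805


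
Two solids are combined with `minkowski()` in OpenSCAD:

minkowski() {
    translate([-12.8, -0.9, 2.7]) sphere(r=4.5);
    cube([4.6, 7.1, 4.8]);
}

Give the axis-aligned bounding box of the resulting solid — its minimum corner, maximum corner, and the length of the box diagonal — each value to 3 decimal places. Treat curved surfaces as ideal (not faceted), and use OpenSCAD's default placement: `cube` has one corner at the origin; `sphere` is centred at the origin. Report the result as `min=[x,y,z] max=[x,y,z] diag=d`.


min=[-17.300,-5.400,-1.800] max=[-3.700,10.700,12.000] diag=25.191

A = translate([-12.8, -0.9, 2.7]) sphere(r=4.5) → bbox [-17.3,-5.4,-1.8] .. [-8.3,3.6,7.2]
B = cube([4.6, 7.1, 4.8]) → bbox [0,0,0] .. [4.6,7.1,4.8]
lo = A.lo+B.lo = [-17.3+0, -5.4+0, -1.8+0] = [-17.300,-5.400,-1.800]
hi = A.hi+B.hi = [-8.3+4.6, 3.6+7.1, 7.2+4.8] = [-3.700,10.700,12.000]
diag = √(13.6²+16.1²+13.8²) = √634.61 = 25.191
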